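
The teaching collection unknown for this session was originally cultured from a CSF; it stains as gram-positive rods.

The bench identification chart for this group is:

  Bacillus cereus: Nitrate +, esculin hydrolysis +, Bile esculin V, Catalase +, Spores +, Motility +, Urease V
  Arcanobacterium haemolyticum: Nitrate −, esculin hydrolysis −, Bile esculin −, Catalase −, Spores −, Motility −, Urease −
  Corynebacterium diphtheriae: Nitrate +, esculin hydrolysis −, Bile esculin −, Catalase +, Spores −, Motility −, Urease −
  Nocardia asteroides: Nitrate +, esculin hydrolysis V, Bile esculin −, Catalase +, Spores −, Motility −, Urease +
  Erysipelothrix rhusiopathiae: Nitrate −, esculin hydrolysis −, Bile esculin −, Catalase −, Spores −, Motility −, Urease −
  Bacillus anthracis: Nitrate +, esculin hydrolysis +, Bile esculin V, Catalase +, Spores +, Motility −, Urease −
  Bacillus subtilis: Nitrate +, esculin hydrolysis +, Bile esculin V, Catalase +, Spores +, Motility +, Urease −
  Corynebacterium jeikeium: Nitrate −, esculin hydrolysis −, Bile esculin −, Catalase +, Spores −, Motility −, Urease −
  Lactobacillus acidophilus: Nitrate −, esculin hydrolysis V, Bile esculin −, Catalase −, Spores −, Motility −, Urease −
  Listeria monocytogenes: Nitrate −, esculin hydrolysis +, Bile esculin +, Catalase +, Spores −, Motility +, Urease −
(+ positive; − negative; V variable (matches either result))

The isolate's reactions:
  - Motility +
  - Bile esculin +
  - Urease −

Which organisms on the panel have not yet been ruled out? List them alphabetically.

Bacillus cereus, Bacillus subtilis, Listeria monocytogenes

Motility +: excludes 7 organisms — 3 left.
Urease −: all 3 remaining candidates are consistent.
Bile esculin +: all 3 remaining candidates are consistent.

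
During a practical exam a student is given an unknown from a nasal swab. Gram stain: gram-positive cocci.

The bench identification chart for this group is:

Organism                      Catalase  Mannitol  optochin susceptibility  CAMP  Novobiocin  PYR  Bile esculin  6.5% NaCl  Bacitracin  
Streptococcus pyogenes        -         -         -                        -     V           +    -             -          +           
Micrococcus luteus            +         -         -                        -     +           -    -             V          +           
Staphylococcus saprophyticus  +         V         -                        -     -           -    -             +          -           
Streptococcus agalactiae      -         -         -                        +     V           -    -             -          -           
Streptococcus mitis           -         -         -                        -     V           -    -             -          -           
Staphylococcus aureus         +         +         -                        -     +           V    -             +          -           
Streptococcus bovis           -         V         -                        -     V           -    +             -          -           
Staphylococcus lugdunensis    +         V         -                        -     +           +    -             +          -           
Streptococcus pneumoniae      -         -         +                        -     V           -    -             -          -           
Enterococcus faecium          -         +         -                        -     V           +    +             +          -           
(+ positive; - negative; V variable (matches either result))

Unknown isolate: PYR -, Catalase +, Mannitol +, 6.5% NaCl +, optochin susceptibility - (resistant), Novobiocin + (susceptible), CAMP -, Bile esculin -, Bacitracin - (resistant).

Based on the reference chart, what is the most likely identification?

Mannitol +: excludes 5 organisms — 5 left.
Catalase +: excludes Streptococcus bovis, Enterococcus faecium — 3 left.
Bile esculin -: all 3 remaining candidates are consistent.
CAMP -: all 3 remaining candidates are consistent.
optochin susceptibility -: all 3 remaining candidates are consistent.
6.5% NaCl +: all 3 remaining candidates are consistent.
Bacitracin -: all 3 remaining candidates are consistent.
PYR -: excludes Staphylococcus lugdunensis — 2 left.
Novobiocin +: excludes Staphylococcus saprophyticus — 1 left.

Staphylococcus aureus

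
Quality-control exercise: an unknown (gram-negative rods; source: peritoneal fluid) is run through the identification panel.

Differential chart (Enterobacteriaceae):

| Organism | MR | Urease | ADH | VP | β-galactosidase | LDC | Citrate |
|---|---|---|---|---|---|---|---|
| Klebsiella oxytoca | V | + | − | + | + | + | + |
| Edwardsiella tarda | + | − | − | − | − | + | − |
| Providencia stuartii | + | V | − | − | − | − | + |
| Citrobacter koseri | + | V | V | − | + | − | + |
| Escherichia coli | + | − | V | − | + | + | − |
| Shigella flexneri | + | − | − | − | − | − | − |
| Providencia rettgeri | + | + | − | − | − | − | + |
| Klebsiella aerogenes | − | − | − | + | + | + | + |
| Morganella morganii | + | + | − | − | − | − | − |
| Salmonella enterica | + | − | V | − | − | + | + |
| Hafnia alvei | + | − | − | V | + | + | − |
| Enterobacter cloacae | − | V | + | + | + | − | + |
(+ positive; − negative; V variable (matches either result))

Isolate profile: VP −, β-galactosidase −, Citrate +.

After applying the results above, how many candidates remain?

Citrate +: excludes 5 organisms — 7 left.
β-galactosidase −: excludes Klebsiella oxytoca, Citrobacter koseri, Klebsiella aerogenes, Enterobacter cloacae — 3 left.
VP −: all 3 remaining candidates are consistent.
Still consistent: Providencia rettgeri, Providencia stuartii, Salmonella enterica.

3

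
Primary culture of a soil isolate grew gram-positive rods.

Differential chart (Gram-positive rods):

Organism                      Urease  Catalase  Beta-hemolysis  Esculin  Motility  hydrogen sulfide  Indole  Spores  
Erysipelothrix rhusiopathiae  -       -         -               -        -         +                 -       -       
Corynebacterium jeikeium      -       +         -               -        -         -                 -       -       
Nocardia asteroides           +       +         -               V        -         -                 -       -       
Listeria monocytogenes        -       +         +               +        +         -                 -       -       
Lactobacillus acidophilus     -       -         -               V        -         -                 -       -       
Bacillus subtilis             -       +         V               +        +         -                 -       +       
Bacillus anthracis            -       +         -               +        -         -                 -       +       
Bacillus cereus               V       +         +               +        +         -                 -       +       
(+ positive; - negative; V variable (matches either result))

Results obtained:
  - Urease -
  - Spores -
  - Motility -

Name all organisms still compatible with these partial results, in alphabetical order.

Motility -: excludes Listeria monocytogenes, Bacillus subtilis, Bacillus cereus — 5 left.
Urease -: excludes Nocardia asteroides — 4 left.
Spores -: excludes Bacillus anthracis — 3 left.

Corynebacterium jeikeium, Erysipelothrix rhusiopathiae, Lactobacillus acidophilus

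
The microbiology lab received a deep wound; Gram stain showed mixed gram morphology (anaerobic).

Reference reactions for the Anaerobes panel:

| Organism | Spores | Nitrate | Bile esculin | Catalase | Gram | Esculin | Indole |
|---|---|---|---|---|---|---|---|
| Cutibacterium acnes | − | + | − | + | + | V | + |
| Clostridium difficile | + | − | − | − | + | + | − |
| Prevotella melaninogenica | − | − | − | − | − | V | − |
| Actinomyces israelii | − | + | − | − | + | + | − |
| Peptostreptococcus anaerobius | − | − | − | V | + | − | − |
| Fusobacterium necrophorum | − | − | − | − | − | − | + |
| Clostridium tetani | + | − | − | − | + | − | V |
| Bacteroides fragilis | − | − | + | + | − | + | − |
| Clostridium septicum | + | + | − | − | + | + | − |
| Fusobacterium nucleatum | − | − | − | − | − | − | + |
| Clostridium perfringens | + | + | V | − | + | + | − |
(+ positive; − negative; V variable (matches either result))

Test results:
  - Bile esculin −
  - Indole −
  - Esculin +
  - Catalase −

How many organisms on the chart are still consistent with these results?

Esculin +: excludes Peptostreptococcus anaerobius, Fusobacterium necrophorum, Clostridium tetani, Fusobacterium nucleatum — 7 left.
Indole −: excludes Cutibacterium acnes — 6 left.
Catalase −: excludes Bacteroides fragilis — 5 left.
Bile esculin −: all 5 remaining candidates are consistent.
Still consistent: Actinomyces israelii, Clostridium difficile, Clostridium perfringens, Clostridium septicum, Prevotella melaninogenica.

5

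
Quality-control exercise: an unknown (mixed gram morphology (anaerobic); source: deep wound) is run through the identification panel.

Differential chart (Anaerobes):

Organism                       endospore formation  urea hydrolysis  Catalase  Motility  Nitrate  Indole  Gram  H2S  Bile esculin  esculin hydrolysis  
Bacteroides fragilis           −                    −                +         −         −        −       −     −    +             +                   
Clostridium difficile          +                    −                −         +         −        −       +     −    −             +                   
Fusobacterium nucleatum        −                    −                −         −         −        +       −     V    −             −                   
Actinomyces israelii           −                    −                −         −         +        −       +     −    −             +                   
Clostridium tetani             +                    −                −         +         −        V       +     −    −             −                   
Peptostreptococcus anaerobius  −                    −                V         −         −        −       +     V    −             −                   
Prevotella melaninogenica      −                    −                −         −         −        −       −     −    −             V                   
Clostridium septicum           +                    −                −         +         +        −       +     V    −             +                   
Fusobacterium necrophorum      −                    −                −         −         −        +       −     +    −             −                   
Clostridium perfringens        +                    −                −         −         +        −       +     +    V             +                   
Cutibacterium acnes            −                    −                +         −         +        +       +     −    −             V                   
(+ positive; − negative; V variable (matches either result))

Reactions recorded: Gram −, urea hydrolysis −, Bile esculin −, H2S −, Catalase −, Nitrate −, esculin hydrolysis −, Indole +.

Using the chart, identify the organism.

urea hydrolysis −: all 11 remaining candidates are consistent.
esculin hydrolysis −: excludes 5 organisms — 6 left.
Indole +: excludes Peptostreptococcus anaerobius, Prevotella melaninogenica — 4 left.
Catalase −: excludes Cutibacterium acnes — 3 left.
H2S −: excludes Fusobacterium necrophorum — 2 left.
Nitrate −: all 2 remaining candidates are consistent.
Gram −: excludes Clostridium tetani — 1 left.
Bile esculin −: the one remaining candidate is consistent.

Fusobacterium nucleatum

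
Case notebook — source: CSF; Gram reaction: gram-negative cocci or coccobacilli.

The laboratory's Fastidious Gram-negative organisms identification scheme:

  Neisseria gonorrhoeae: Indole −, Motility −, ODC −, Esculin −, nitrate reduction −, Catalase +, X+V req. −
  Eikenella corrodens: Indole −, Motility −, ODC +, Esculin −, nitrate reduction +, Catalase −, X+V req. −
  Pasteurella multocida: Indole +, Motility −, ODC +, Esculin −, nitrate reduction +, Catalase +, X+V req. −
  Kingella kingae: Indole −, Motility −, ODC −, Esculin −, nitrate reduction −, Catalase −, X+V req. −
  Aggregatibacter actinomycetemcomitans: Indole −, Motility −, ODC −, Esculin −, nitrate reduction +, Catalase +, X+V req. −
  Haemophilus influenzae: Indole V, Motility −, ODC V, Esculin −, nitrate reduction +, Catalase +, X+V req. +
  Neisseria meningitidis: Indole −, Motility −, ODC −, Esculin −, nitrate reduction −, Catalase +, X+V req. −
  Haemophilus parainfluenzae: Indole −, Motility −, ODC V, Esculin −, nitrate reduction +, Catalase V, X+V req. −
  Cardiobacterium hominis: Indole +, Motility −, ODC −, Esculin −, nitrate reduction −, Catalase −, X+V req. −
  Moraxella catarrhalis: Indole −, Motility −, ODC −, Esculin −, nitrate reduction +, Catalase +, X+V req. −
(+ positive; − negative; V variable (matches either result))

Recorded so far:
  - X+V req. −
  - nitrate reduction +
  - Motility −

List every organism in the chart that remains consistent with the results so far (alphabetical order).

Motility −: all 10 remaining candidates are consistent.
nitrate reduction +: excludes Neisseria gonorrhoeae, Kingella kingae, Neisseria meningitidis, Cardiobacterium hominis — 6 left.
X+V req. −: excludes Haemophilus influenzae — 5 left.

Aggregatibacter actinomycetemcomitans, Eikenella corrodens, Haemophilus parainfluenzae, Moraxella catarrhalis, Pasteurella multocida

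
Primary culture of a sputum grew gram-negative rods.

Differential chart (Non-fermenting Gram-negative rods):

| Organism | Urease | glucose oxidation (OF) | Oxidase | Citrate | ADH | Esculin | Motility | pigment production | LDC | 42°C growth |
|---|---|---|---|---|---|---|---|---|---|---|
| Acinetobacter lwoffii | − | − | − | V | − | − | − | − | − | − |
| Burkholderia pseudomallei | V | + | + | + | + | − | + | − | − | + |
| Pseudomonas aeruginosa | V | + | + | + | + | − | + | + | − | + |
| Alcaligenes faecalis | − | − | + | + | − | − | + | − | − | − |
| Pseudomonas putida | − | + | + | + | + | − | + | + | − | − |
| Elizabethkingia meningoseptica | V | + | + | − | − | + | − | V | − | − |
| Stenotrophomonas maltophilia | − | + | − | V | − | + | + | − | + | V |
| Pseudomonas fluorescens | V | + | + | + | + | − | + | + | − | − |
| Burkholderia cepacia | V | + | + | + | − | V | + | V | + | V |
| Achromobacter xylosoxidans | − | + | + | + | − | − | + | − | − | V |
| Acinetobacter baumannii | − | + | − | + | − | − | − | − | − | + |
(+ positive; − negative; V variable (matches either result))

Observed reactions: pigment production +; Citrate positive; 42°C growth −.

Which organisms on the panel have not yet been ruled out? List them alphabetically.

Citrate +: excludes Elizabethkingia meningoseptica — 10 left.
42°C growth −: excludes Burkholderia pseudomallei, Pseudomonas aeruginosa, Acinetobacter baumannii — 7 left.
pigment production +: excludes Acinetobacter lwoffii, Alcaligenes faecalis, Stenotrophomonas maltophilia, Achromobacter xylosoxidans — 3 left.

Burkholderia cepacia, Pseudomonas fluorescens, Pseudomonas putida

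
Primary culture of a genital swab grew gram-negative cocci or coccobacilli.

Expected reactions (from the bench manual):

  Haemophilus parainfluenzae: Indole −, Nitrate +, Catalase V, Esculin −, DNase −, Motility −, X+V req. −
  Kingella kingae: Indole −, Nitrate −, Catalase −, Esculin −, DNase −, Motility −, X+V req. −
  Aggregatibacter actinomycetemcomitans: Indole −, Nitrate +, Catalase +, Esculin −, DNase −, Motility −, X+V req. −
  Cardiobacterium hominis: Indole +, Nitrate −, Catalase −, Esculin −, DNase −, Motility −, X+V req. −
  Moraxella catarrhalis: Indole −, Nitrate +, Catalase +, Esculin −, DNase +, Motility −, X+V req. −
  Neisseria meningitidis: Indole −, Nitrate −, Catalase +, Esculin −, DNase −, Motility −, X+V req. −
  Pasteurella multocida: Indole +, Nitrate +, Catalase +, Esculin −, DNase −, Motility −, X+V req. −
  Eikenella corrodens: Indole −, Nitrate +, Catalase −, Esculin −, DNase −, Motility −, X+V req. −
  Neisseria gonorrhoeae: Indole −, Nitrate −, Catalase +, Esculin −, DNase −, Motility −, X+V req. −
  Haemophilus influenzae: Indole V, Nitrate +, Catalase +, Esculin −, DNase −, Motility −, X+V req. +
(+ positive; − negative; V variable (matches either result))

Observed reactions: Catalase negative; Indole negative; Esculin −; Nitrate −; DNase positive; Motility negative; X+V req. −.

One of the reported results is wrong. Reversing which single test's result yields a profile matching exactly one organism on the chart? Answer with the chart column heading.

DNase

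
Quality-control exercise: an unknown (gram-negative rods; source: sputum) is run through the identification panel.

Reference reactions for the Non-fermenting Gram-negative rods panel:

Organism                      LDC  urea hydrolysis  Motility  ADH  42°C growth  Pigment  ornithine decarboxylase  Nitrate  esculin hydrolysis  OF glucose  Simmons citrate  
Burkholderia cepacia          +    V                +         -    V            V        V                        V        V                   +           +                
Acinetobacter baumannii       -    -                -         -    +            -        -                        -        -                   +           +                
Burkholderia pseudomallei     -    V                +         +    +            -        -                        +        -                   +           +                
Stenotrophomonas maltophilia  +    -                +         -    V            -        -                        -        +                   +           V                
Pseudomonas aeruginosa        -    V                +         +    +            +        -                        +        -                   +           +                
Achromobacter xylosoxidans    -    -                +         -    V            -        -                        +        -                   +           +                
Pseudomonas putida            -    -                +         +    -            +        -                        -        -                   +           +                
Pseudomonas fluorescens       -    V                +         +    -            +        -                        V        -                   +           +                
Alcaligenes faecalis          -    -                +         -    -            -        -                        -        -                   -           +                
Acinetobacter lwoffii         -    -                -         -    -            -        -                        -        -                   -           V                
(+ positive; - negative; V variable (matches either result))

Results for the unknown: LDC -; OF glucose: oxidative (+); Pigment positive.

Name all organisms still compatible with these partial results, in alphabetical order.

Pseudomonas aeruginosa, Pseudomonas fluorescens, Pseudomonas putida

OF glucose +: excludes Alcaligenes faecalis, Acinetobacter lwoffii — 8 left.
LDC -: excludes Burkholderia cepacia, Stenotrophomonas maltophilia — 6 left.
Pigment +: excludes Acinetobacter baumannii, Burkholderia pseudomallei, Achromobacter xylosoxidans — 3 left.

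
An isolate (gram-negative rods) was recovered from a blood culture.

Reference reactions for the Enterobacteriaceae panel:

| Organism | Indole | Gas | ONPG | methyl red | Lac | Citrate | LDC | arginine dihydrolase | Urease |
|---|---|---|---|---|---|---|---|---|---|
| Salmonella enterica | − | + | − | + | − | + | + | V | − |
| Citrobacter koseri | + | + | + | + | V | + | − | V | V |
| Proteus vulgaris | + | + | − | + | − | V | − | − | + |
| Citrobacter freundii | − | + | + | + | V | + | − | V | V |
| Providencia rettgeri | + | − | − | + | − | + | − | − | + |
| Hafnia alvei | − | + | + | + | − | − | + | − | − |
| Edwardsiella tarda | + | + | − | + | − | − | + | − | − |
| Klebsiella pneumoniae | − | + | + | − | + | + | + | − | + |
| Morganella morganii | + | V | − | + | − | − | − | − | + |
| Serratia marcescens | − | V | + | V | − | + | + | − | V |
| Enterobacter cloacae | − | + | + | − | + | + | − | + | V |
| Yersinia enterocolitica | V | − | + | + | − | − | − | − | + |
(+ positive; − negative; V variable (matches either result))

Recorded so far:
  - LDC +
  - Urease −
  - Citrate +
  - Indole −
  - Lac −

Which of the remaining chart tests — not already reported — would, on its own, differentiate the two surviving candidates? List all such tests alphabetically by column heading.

ONPG

Urease −: excludes 5 organisms — 7 left.
LDC +: excludes Citrobacter koseri, Citrobacter freundii, Enterobacter cloacae — 4 left.
Lac −: all 4 remaining candidates are consistent.
Indole −: excludes Edwardsiella tarda — 3 left.
Citrate +: excludes Hafnia alvei — 2 left.
Two candidates remain: Salmonella enterica and Serratia marcescens.
  Gas: + vs V — variable for at least one, does not separate.
  ONPG: Salmonella enterica −, Serratia marcescens + — discriminates.
  methyl red: + vs V — variable for at least one, does not separate.
  arginine dihydrolase: V vs − — variable for at least one, does not separate.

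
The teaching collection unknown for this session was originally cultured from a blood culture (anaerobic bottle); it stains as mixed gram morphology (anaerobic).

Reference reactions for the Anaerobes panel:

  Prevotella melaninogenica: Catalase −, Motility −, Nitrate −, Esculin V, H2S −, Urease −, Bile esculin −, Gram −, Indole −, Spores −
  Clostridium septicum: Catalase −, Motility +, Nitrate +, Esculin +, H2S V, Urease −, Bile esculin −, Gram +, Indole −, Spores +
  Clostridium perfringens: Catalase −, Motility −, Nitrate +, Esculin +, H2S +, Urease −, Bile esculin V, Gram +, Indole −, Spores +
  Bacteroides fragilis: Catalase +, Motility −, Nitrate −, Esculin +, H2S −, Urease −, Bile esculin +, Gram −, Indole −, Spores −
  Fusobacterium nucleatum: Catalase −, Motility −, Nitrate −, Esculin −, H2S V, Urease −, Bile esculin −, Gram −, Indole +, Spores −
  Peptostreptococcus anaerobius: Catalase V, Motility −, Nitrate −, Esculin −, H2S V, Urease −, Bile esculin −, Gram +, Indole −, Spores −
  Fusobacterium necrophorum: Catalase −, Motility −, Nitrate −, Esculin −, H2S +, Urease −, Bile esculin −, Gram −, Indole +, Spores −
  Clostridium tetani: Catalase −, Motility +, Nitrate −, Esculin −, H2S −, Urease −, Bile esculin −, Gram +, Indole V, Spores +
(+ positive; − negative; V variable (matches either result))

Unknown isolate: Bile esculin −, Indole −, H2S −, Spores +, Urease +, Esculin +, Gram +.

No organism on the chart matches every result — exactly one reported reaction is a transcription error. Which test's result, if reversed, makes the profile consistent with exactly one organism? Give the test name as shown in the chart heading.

Urease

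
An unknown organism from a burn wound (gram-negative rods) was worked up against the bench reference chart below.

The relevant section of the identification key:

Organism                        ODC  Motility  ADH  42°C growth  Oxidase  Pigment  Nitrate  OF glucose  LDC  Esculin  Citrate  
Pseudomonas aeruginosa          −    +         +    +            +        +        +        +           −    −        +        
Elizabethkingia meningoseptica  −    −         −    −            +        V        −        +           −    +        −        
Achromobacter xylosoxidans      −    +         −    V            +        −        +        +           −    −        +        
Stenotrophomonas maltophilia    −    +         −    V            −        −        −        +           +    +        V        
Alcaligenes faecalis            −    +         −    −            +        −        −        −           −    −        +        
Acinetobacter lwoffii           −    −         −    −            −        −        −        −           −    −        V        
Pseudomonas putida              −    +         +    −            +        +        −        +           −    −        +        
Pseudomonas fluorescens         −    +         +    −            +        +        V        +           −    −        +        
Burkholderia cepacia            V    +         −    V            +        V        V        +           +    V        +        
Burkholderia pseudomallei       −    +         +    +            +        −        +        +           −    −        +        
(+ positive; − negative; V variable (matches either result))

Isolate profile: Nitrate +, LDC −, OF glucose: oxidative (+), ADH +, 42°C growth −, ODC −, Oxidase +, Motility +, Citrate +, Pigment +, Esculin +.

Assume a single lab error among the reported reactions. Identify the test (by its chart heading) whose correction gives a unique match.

As reported, no row in the chart matches all 11 reactions.
Reversing LDC → still no organism matches.
Reversing 42°C growth → still no organism matches.
Reversing Esculin (to −) → unique match: Pseudomonas fluorescens.
Reversing ODC → still no organism matches.
Reversing OF glucose → still no organism matches.
Reversing Motility → still no organism matches.
Reversing Oxidase → still no organism matches.
Reversing Pigment → still no organism matches.
Reversing Citrate → still no organism matches.
Reversing Nitrate → still no organism matches.
Reversing ADH → still no organism matches.

Esculin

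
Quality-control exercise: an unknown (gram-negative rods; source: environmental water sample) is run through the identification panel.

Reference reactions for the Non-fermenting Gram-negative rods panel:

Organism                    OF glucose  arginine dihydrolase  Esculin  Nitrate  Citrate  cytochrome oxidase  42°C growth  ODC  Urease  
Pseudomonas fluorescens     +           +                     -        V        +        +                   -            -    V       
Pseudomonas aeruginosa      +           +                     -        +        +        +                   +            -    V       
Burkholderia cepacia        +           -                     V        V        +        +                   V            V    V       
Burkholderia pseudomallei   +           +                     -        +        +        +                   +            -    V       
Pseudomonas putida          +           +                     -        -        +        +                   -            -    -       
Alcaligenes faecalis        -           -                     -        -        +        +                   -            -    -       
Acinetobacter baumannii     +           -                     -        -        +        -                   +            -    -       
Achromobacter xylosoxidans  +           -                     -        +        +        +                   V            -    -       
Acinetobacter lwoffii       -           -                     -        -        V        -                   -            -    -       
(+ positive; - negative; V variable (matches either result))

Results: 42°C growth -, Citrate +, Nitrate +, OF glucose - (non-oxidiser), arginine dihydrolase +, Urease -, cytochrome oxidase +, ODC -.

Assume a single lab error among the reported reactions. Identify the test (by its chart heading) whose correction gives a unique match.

As reported, no row in the chart matches all 8 reactions.
Reversing cytochrome oxidase → still no organism matches.
Reversing Citrate → still no organism matches.
Reversing Urease → still no organism matches.
Reversing Nitrate → still no organism matches.
Reversing ODC → still no organism matches.
Reversing OF glucose (to +) → unique match: Pseudomonas fluorescens.
Reversing arginine dihydrolase → still no organism matches.
Reversing 42°C growth → still no organism matches.

OF glucose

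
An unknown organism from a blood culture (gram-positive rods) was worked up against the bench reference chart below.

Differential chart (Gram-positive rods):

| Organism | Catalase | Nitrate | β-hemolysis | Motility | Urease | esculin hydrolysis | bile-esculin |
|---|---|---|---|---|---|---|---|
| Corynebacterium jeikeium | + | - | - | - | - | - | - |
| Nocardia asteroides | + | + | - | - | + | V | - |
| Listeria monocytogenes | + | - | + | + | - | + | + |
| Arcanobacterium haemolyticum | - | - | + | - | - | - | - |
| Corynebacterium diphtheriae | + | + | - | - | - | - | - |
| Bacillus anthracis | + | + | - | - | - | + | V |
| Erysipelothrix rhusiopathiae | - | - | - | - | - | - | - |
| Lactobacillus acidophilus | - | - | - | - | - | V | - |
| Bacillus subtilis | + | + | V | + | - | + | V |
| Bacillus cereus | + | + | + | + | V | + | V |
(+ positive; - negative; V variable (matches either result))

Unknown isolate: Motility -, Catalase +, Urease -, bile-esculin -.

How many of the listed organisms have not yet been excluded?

Catalase +: excludes Arcanobacterium haemolyticum, Erysipelothrix rhusiopathiae, Lactobacillus acidophilus — 7 left.
Urease -: excludes Nocardia asteroides — 6 left.
bile-esculin -: excludes Listeria monocytogenes — 5 left.
Motility -: excludes Bacillus subtilis, Bacillus cereus — 3 left.
Still consistent: Bacillus anthracis, Corynebacterium diphtheriae, Corynebacterium jeikeium.

3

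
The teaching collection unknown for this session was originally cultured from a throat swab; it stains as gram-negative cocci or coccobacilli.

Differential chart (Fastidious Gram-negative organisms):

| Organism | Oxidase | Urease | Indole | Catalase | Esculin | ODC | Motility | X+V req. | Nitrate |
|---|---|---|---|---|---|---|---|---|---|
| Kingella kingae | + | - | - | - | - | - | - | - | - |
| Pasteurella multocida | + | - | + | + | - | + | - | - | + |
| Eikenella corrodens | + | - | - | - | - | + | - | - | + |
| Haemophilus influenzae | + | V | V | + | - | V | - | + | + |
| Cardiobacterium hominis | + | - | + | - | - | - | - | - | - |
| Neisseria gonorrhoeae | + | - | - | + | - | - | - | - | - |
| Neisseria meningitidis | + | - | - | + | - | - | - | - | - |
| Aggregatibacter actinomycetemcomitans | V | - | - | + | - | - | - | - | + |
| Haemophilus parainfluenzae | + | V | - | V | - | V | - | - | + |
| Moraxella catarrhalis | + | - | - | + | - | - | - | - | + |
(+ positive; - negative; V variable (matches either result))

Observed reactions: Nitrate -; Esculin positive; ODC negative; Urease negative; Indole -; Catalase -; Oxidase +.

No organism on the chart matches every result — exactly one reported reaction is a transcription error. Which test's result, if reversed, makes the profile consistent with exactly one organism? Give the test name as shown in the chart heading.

Esculin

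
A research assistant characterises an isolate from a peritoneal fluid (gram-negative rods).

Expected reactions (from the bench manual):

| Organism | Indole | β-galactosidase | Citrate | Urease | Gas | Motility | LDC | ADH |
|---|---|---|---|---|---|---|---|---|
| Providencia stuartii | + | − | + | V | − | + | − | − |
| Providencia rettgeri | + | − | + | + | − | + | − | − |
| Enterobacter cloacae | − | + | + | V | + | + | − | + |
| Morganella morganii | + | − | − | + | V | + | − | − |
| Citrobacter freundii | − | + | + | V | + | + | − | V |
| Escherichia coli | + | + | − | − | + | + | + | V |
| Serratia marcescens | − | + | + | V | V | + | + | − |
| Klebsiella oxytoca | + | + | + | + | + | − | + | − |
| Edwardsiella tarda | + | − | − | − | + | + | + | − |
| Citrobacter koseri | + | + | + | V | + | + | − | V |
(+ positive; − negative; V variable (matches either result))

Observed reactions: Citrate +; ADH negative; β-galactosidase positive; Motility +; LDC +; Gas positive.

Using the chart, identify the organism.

Serratia marcescens

ADH −: excludes Enterobacter cloacae — 9 left.
Citrate +: excludes Morganella morganii, Escherichia coli, Edwardsiella tarda — 6 left.
Gas +: excludes Providencia stuartii, Providencia rettgeri — 4 left.
Motility +: excludes Klebsiella oxytoca — 3 left.
β-galactosidase +: all 3 remaining candidates are consistent.
LDC +: excludes Citrobacter freundii, Citrobacter koseri — 1 left.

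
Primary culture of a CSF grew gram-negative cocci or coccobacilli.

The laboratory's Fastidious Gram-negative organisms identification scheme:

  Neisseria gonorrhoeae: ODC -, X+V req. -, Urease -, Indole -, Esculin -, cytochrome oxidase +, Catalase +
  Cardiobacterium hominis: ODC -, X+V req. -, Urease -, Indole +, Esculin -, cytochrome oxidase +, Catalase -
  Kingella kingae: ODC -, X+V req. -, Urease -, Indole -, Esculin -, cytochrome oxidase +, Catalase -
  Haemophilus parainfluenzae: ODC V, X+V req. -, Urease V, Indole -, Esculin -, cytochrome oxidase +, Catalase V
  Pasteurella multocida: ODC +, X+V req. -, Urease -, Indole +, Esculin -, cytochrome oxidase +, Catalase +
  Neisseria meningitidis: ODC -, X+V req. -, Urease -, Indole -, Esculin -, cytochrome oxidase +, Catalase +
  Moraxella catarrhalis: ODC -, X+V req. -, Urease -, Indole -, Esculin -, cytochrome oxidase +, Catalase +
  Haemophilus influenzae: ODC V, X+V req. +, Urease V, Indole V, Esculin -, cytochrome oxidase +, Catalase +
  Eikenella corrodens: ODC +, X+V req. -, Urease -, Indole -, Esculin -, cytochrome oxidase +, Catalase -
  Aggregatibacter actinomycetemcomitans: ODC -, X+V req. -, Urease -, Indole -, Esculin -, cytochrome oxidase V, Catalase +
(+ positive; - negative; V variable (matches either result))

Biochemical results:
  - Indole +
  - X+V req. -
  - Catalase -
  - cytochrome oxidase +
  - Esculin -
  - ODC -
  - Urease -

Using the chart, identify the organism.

Cardiobacterium hominis

cytochrome oxidase +: all 10 remaining candidates are consistent.
Urease -: all 10 remaining candidates are consistent.
Esculin -: all 10 remaining candidates are consistent.
Indole +: excludes 7 organisms — 3 left.
ODC -: excludes Pasteurella multocida — 2 left.
Catalase -: excludes Haemophilus influenzae — 1 left.
X+V req. -: the one remaining candidate is consistent.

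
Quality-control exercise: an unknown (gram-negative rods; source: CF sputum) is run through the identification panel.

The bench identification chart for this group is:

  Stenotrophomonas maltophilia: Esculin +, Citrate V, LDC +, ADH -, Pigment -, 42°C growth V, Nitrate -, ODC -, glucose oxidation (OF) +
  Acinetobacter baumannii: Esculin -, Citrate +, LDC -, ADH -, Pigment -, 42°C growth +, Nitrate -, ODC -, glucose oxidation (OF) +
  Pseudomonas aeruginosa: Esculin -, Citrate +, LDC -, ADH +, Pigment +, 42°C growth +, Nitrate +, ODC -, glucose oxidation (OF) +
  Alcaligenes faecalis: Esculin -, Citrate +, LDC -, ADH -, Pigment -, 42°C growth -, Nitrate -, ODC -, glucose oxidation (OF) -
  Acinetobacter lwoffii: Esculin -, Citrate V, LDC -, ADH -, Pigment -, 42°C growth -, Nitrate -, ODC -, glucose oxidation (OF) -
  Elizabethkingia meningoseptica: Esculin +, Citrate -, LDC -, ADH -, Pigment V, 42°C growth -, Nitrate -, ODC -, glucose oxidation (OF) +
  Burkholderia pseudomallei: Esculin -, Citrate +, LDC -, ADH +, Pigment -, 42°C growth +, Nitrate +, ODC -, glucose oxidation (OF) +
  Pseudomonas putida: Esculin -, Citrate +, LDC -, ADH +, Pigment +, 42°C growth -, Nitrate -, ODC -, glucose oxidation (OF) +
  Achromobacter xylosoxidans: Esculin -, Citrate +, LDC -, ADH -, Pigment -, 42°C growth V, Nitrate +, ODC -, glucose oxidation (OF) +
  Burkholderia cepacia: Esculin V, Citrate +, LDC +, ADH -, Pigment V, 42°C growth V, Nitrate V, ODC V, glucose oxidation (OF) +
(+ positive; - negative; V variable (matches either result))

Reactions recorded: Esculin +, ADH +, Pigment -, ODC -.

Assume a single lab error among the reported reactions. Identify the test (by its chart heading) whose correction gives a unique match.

As reported, no row in the chart matches all 4 reactions.
Reversing ODC → still no organism matches.
Reversing Esculin (to -) → unique match: Burkholderia pseudomallei.
Reversing Pigment → still no organism matches.
Reversing ADH → 3 organisms match (not unique).

Esculin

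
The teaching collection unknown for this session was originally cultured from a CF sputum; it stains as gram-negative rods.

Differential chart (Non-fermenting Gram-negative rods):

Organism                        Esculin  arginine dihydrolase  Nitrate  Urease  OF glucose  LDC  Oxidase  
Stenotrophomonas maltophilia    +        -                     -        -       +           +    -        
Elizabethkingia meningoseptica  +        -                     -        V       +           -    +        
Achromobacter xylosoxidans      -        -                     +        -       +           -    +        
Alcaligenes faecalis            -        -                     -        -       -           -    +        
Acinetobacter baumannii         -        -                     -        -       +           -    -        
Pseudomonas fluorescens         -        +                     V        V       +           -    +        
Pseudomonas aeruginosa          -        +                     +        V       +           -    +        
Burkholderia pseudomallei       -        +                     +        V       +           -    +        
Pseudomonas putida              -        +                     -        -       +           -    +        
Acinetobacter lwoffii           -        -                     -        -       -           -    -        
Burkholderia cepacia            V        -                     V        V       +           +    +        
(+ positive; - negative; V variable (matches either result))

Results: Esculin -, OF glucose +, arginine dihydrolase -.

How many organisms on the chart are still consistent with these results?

3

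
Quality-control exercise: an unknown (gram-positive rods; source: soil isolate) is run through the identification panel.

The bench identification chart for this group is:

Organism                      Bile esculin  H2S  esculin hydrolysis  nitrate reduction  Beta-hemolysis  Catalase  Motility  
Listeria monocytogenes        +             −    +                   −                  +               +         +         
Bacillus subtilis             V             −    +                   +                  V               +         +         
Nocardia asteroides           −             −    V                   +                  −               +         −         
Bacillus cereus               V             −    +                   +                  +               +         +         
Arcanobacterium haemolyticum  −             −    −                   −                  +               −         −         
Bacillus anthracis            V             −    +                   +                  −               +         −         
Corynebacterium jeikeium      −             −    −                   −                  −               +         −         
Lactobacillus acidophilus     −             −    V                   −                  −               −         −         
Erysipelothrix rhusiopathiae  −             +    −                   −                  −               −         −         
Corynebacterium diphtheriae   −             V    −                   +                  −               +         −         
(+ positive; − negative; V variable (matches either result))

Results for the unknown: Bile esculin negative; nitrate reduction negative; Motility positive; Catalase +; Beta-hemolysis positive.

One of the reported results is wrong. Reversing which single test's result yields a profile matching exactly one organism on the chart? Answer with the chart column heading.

Bile esculin

As reported, no row in the chart matches all 5 reactions.
Reversing Beta-hemolysis → still no organism matches.
Reversing Bile esculin (to +) → unique match: Listeria monocytogenes.
Reversing Catalase → still no organism matches.
Reversing Motility → still no organism matches.
Reversing nitrate reduction → 2 organisms match (not unique).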